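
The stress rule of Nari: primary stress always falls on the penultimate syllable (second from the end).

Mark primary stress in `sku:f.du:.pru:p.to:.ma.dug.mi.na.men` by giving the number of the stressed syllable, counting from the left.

8

The word has 9 syllables; the penultimate syllable (second from the end) is syllable 8 (na).
Primary stress: syllable 8 → sku:f.du:.pru:p.to:.ma.dug.mi.ˈna.men.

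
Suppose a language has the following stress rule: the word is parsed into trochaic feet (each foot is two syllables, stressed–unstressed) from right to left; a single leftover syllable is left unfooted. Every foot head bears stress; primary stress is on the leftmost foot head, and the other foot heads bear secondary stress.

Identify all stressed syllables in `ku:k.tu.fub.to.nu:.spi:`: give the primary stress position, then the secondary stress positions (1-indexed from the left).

primary 1, secondary 3, 5

Parse right to left into trochaic (ˈσσ) feet: (ˈku:k.tu) (ˈfub.to) (ˈnu:.spi:).
Foot heads (stressed positions): 1, 3, 5.
End Rule Leftmost: primary stress on the leftmost head = syllable 1.
Secondary stress on 3, 5: ˈku:k.tu.ˌfub.to.ˌnu:.spi:.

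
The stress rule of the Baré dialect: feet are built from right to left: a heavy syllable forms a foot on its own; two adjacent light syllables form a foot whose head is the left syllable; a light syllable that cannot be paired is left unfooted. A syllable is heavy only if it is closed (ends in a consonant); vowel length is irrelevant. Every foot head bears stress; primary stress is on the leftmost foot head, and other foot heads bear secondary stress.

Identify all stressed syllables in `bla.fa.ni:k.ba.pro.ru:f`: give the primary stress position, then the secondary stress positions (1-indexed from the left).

Weights: 1 bla L, 2 fa L, 3 ni:k H, 4 ba L, 5 pro L, 6 ru:f H.
Parse right to left (heavy = foot alone; LL = one foot; stranded L unfooted): (ˈbla.fa) (ˈni:k) (ˈba.pro) (ˈru:f).
Foot heads: 1, 3, 4, 6.
Primary stress on the leftmost head = syllable 1.
Secondary stress on 3, 4, 6: ˈbla.fa.ˌni:k.ˌba.pro.ˌru:f.

primary 1, secondary 3, 4, 6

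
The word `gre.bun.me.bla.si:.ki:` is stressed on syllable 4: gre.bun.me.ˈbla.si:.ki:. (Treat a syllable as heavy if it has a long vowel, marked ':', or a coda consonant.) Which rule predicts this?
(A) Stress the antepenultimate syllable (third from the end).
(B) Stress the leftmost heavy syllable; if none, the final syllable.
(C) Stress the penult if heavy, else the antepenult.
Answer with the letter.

Rule A → syllable 4 ✓.
Rule B → syllable 2 (observed: 4).
Rule C → syllable 5 (observed: 4).

A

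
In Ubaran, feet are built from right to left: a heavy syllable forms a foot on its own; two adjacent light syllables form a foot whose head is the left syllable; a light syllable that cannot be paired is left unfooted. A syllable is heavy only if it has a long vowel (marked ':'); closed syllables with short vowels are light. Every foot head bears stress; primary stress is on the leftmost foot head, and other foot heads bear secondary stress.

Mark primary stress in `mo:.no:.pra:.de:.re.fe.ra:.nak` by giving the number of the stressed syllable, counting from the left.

Weights: 1 mo: H, 2 no: H, 3 pra: H, 4 de: H, 5 re L, 6 fe L, 7 ra: H, 8 nak L.
Parse right to left (heavy = foot alone; LL = one foot; stranded L unfooted): (ˈmo:) (ˈno:) (ˈpra:) (ˈde:) (ˈre.fe) (ˈra:) nak.
Foot heads: 1, 2, 3, 4, 5, 7.
Primary stress on the leftmost head = syllable 1.
Primary stress: syllable 1 → ˈmo:.no:.pra:.de:.re.fe.ra:.nak.

1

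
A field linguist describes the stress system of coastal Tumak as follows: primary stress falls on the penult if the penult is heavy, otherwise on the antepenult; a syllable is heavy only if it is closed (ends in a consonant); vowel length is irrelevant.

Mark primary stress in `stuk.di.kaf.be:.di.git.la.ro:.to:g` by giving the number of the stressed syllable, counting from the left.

7

Weights: 7 la L, 8 ro: L, 9 to:g H.
The penult (syllable 8, ro:) is light, so stress falls on the antepenult (syllable 7, la).
Primary stress: syllable 7 → stuk.di.kaf.be:.di.git.ˈla.ro:.to:g.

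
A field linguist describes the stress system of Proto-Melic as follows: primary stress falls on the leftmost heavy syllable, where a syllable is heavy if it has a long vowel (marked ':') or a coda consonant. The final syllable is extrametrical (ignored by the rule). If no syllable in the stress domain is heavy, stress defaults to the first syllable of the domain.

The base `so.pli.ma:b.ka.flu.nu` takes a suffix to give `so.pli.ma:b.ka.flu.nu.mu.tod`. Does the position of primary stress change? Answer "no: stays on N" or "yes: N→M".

Base `so.pli.ma:b.ka.flu.nu` (6 syllables):
  The final syllable (6, nu) is extrametrical; the stress domain is syllables 1–5.
  Weights: 1 so L, 2 pli L, 3 ma:b H, 4 ka L, 5 flu L.
  Heavy syllables in the domain: 3. The leftmost is syllable 3 (ma:b).
  → primary stress on syllable 3.
Suffixed `so.pli.ma:b.ka.flu.nu.mu.tod` (8 syllables):
  The final syllable (8, tod) is extrametrical; the stress domain is syllables 1–7.
  Weights: 1 so L, 2 pli L, 3 ma:b H, 4 ka L, 5 flu L, 6 nu L, 7 mu L.
  Heavy syllables in the domain: 3. The leftmost is syllable 3 (ma:b).
  → primary stress on syllable 3.

no: stays on 3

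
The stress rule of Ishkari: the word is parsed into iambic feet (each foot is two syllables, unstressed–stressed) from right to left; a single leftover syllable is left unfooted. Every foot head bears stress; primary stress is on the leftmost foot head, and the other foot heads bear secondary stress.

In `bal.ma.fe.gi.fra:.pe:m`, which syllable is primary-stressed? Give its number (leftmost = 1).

Parse right to left into iambic (σˈσ) feet: (bal.ˈma) (fe.ˈgi) (fra:.ˈpe:m).
Foot heads (stressed positions): 2, 4, 6.
End Rule Leftmost: primary stress on the leftmost head = syllable 2.
Primary stress: syllable 2 → bal.ˈma.fe.gi.fra:.pe:m.

2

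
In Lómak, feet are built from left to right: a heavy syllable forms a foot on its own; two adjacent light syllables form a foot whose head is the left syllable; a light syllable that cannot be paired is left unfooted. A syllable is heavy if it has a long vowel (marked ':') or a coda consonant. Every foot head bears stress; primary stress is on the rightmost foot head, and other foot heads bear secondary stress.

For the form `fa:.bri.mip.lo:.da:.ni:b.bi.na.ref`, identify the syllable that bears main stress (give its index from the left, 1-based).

Weights: 1 fa: H, 2 bri L, 3 mip H, 4 lo: H, 5 da: H, 6 ni:b H, 7 bi L, 8 na L, 9 ref H.
Parse left to right (heavy = foot alone; LL = one foot; stranded L unfooted): (ˈfa:) bri (ˈmip) (ˈlo:) (ˈda:) (ˈni:b) (ˈbi.na) (ˈref).
Foot heads: 1, 3, 4, 5, 6, 7, 9.
Primary stress on the rightmost head = syllable 9.
Primary stress: syllable 9 → fa:.bri.mip.lo:.da:.ni:b.bi.na.ˈref.

9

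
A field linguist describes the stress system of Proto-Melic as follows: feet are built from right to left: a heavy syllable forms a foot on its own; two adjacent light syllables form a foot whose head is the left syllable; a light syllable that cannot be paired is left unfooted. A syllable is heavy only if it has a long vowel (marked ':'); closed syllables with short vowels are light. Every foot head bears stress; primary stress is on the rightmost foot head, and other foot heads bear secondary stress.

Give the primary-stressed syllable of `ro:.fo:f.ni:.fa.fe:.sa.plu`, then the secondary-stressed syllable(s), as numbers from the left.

Weights: 1 ro: H, 2 fo:f H, 3 ni: H, 4 fa L, 5 fe: H, 6 sa L, 7 plu L.
Parse right to left (heavy = foot alone; LL = one foot; stranded L unfooted): (ˈro:) (ˈfo:f) (ˈni:) fa (ˈfe:) (ˈsa.plu).
Foot heads: 1, 2, 3, 5, 6.
Primary stress on the rightmost head = syllable 6.
Secondary stress on 1, 2, 3, 5: ˌro:.ˌfo:f.ˌni:.fa.ˌfe:.ˈsa.plu.

primary 6, secondary 1, 2, 3, 5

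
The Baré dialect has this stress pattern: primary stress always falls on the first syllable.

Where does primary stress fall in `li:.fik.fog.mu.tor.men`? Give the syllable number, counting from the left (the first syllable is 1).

The word has 6 syllables; the first syllable is syllable 1 (li:).
Primary stress: syllable 1 → ˈli:.fik.fog.mu.tor.men.

1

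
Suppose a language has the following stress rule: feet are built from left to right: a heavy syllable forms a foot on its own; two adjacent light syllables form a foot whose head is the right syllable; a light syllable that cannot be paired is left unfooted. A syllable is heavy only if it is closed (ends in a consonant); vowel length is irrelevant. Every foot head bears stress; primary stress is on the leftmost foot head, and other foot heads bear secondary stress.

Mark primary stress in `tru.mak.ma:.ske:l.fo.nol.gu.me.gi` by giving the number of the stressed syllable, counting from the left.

Weights: 1 tru L, 2 mak H, 3 ma: L, 4 ske:l H, 5 fo L, 6 nol H, 7 gu L, 8 me L, 9 gi L.
Parse left to right (heavy = foot alone; LL = one foot; stranded L unfooted): tru (ˈmak) ma: (ˈske:l) fo (ˈnol) (gu.ˈme) gi.
Foot heads: 2, 4, 6, 8.
Primary stress on the leftmost head = syllable 2.
Primary stress: syllable 2 → tru.ˈmak.ma:.ske:l.fo.nol.gu.me.gi.

2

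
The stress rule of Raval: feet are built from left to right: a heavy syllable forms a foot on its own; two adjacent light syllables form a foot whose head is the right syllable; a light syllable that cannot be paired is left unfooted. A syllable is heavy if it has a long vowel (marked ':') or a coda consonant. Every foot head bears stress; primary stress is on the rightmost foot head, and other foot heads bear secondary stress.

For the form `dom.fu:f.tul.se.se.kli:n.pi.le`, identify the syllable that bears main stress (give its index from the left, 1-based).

8

Weights: 1 dom H, 2 fu:f H, 3 tul H, 4 se L, 5 se L, 6 kli:n H, 7 pi L, 8 le L.
Parse left to right (heavy = foot alone; LL = one foot; stranded L unfooted): (ˈdom) (ˈfu:f) (ˈtul) (se.ˈse) (ˈkli:n) (pi.ˈle).
Foot heads: 1, 2, 3, 5, 6, 8.
Primary stress on the rightmost head = syllable 8.
Primary stress: syllable 8 → dom.fu:f.tul.se.se.kli:n.pi.ˈle.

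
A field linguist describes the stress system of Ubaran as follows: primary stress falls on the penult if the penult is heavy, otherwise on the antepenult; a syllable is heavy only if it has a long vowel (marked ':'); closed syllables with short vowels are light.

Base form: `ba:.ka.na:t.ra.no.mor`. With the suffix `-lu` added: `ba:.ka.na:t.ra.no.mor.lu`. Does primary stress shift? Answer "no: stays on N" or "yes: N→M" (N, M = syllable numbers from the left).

yes: 4→5

Base `ba:.ka.na:t.ra.no.mor` (6 syllables):
  Weights: 4 ra L, 5 no L, 6 mor L.
  The penult (syllable 5, no) is light, so stress falls on the antepenult (syllable 4, ra).
  → primary stress on syllable 4.
Suffixed `ba:.ka.na:t.ra.no.mor.lu` (7 syllables):
  Weights: 5 no L, 6 mor L, 7 lu L.
  The penult (syllable 6, mor) is light, so stress falls on the antepenult (syllable 5, no).
  → primary stress on syllable 5.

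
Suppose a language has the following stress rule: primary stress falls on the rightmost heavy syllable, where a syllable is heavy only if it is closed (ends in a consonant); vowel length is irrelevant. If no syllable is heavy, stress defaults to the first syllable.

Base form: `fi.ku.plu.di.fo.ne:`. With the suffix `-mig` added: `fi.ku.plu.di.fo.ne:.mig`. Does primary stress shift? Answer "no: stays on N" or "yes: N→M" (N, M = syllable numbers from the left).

Base `fi.ku.plu.di.fo.ne:` (6 syllables):
  Weights: 1 fi L, 2 ku L, 3 plu L, 4 di L, 5 fo L, 6 ne: L.
  No heavy syllable in the domain; default to the first syllable = syllable 1.
  → primary stress on syllable 1.
Suffixed `fi.ku.plu.di.fo.ne:.mig` (7 syllables):
  Weights: 1 fi L, 2 ku L, 3 plu L, 4 di L, 5 fo L, 6 ne: L, 7 mig H.
  Heavy syllables in the domain: 7. The rightmost is syllable 7 (mig).
  → primary stress on syllable 7.

yes: 1→7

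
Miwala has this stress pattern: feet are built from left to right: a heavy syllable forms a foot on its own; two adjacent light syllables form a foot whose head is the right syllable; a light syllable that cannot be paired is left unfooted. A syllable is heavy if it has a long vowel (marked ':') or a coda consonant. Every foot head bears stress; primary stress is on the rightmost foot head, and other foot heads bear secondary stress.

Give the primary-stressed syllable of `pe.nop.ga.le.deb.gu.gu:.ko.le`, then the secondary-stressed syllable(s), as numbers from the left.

primary 9, secondary 2, 4, 5, 7

Weights: 1 pe L, 2 nop H, 3 ga L, 4 le L, 5 deb H, 6 gu L, 7 gu: H, 8 ko L, 9 le L.
Parse left to right (heavy = foot alone; LL = one foot; stranded L unfooted): pe (ˈnop) (ga.ˈle) (ˈdeb) gu (ˈgu:) (ko.ˈle).
Foot heads: 2, 4, 5, 7, 9.
Primary stress on the rightmost head = syllable 9.
Secondary stress on 2, 4, 5, 7: pe.ˌnop.ga.ˌle.ˌdeb.gu.ˌgu:.ko.ˈle.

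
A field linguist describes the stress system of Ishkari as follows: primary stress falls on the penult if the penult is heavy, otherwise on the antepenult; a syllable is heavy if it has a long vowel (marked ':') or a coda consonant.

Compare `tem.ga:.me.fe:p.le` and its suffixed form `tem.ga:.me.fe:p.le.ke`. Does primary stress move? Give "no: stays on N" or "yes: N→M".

no: stays on 4

Base `tem.ga:.me.fe:p.le` (5 syllables):
  Weights: 3 me L, 4 fe:p H, 5 le L.
  The penult (syllable 4, fe:p) is heavy, so it takes stress.
  → primary stress on syllable 4.
Suffixed `tem.ga:.me.fe:p.le.ke` (6 syllables):
  Weights: 4 fe:p H, 5 le L, 6 ke L.
  The penult (syllable 5, le) is light, so stress falls on the antepenult (syllable 4, fe:p).
  → primary stress on syllable 4.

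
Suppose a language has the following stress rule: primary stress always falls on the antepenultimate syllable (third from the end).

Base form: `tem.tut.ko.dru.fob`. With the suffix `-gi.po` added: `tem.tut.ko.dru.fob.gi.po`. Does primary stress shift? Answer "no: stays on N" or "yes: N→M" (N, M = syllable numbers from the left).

yes: 3→5

Base `tem.tut.ko.dru.fob` (5 syllables):
  The word has 5 syllables; the antepenultimate syllable (third from the end) is syllable 3 (ko).
  → primary stress on syllable 3.
Suffixed `tem.tut.ko.dru.fob.gi.po` (7 syllables):
  The word has 7 syllables; the antepenultimate syllable (third from the end) is syllable 5 (fob).
  → primary stress on syllable 5.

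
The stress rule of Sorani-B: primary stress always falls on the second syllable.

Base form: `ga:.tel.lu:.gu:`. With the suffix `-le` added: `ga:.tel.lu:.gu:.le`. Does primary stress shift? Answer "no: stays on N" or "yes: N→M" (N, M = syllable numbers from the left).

no: stays on 2

Base `ga:.tel.lu:.gu:` (4 syllables):
  The word has 4 syllables; the second syllable is syllable 2 (tel).
  → primary stress on syllable 2.
Suffixed `ga:.tel.lu:.gu:.le` (5 syllables):
  The word has 5 syllables; the second syllable is syllable 2 (tel).
  → primary stress on syllable 2.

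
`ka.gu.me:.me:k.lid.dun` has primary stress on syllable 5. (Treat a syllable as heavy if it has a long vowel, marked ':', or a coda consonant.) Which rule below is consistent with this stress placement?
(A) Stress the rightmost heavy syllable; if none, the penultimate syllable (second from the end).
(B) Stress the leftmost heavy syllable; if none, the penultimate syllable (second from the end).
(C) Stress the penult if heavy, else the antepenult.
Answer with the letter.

Rule A → syllable 6 (observed: 5).
Rule B → syllable 3 (observed: 5).
Rule C → syllable 5 ✓.

C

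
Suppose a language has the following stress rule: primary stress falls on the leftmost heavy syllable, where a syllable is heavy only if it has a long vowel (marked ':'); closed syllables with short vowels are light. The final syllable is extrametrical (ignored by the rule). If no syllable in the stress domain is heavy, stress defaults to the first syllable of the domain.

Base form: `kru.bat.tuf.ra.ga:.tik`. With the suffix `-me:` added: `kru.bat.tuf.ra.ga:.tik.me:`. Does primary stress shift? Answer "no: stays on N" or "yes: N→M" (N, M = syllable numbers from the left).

Base `kru.bat.tuf.ra.ga:.tik` (6 syllables):
  The final syllable (6, tik) is extrametrical; the stress domain is syllables 1–5.
  Weights: 1 kru L, 2 bat L, 3 tuf L, 4 ra L, 5 ga: H.
  Heavy syllables in the domain: 5. The leftmost is syllable 5 (ga:).
  → primary stress on syllable 5.
Suffixed `kru.bat.tuf.ra.ga:.tik.me:` (7 syllables):
  The final syllable (7, me:) is extrametrical; the stress domain is syllables 1–6.
  Weights: 1 kru L, 2 bat L, 3 tuf L, 4 ra L, 5 ga: H, 6 tik L.
  Heavy syllables in the domain: 5. The leftmost is syllable 5 (ga:).
  → primary stress on syllable 5.

no: stays on 5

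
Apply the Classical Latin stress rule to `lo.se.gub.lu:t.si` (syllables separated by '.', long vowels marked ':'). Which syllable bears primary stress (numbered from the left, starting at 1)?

4

Classical Latin: stress the penult if heavy (long vowel or closed), else the antepenult.
Weights: 3 gub H, 4 lu:t H, 5 si L.
The penult (syllable 4, lu:t) is heavy, so it takes stress.
Stress on syllable 4: lo.se.gub.ˈlu:t.si.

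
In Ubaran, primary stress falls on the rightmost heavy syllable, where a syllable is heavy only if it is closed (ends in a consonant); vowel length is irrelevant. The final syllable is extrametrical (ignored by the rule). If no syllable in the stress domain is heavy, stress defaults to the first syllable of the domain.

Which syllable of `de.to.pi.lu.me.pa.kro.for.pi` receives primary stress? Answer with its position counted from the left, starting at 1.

8

The final syllable (9, pi) is extrametrical; the stress domain is syllables 1–8.
Weights: 1 de L, 2 to L, 3 pi L, 4 lu L, 5 me L, 6 pa L, 7 kro L, 8 for H.
Heavy syllables in the domain: 8. The rightmost is syllable 8 (for).
Primary stress: syllable 8 → de.to.pi.lu.me.pa.kro.ˈfor.pi.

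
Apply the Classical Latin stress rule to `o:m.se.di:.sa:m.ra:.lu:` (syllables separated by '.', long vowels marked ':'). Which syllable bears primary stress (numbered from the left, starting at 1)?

Classical Latin: stress the penult if heavy (long vowel or closed), else the antepenult.
Weights: 4 sa:m H, 5 ra: H, 6 lu: H.
The penult (syllable 5, ra:) is heavy, so it takes stress.
Stress on syllable 5: o:m.se.di:.sa:m.ˈra:.lu:.

5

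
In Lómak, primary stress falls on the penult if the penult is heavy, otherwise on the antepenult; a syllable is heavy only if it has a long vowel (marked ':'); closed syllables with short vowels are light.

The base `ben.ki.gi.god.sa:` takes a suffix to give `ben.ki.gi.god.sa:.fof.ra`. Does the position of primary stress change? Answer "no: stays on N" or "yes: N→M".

yes: 3→5

Base `ben.ki.gi.god.sa:` (5 syllables):
  Weights: 3 gi L, 4 god L, 5 sa: H.
  The penult (syllable 4, god) is light, so stress falls on the antepenult (syllable 3, gi).
  → primary stress on syllable 3.
Suffixed `ben.ki.gi.god.sa:.fof.ra` (7 syllables):
  Weights: 5 sa: H, 6 fof L, 7 ra L.
  The penult (syllable 6, fof) is light, so stress falls on the antepenult (syllable 5, sa:).
  → primary stress on syllable 5.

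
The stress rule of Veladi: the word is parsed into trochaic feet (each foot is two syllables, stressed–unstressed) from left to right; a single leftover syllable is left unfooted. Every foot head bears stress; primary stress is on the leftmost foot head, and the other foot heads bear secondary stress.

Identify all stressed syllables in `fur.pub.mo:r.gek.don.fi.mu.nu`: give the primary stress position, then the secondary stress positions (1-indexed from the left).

primary 1, secondary 3, 5, 7

Parse left to right into trochaic (ˈσσ) feet: (ˈfur.pub) (ˈmo:r.gek) (ˈdon.fi) (ˈmu.nu).
Foot heads (stressed positions): 1, 3, 5, 7.
End Rule Leftmost: primary stress on the leftmost head = syllable 1.
Secondary stress on 3, 5, 7: ˈfur.pub.ˌmo:r.gek.ˌdon.fi.ˌmu.nu.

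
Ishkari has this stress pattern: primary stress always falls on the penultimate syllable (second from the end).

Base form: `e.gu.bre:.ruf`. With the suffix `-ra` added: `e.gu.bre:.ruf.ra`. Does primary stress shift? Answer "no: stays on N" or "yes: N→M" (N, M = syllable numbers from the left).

yes: 3→4

Base `e.gu.bre:.ruf` (4 syllables):
  The word has 4 syllables; the penultimate syllable (second from the end) is syllable 3 (bre:).
  → primary stress on syllable 3.
Suffixed `e.gu.bre:.ruf.ra` (5 syllables):
  The word has 5 syllables; the penultimate syllable (second from the end) is syllable 4 (ruf).
  → primary stress on syllable 4.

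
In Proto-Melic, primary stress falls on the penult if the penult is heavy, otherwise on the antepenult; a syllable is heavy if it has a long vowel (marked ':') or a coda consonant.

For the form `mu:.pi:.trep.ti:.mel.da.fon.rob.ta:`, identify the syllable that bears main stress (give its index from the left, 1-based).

Weights: 7 fon H, 8 rob H, 9 ta: H.
The penult (syllable 8, rob) is heavy, so it takes stress.
Primary stress: syllable 8 → mu:.pi:.trep.ti:.mel.da.fon.ˈrob.ta:.

8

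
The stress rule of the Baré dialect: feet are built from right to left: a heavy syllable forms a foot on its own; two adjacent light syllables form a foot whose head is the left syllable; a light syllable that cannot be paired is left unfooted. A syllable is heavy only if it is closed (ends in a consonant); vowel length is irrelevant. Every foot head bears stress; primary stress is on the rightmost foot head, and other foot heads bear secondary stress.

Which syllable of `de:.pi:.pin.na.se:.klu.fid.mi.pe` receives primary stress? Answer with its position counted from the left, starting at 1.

Weights: 1 de: L, 2 pi: L, 3 pin H, 4 na L, 5 se: L, 6 klu L, 7 fid H, 8 mi L, 9 pe L.
Parse right to left (heavy = foot alone; LL = one foot; stranded L unfooted): (ˈde:.pi:) (ˈpin) na (ˈse:.klu) (ˈfid) (ˈmi.pe).
Foot heads: 1, 3, 5, 7, 8.
Primary stress on the rightmost head = syllable 8.
Primary stress: syllable 8 → de:.pi:.pin.na.se:.klu.fid.ˈmi.pe.

8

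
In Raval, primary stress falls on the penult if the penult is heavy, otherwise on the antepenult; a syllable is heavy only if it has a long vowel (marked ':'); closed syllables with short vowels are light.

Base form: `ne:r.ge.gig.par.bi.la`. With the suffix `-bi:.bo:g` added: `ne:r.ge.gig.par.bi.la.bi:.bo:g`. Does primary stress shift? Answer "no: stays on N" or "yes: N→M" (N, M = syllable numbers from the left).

Base `ne:r.ge.gig.par.bi.la` (6 syllables):
  Weights: 4 par L, 5 bi L, 6 la L.
  The penult (syllable 5, bi) is light, so stress falls on the antepenult (syllable 4, par).
  → primary stress on syllable 4.
Suffixed `ne:r.ge.gig.par.bi.la.bi:.bo:g` (8 syllables):
  Weights: 6 la L, 7 bi: H, 8 bo:g H.
  The penult (syllable 7, bi:) is heavy, so it takes stress.
  → primary stress on syllable 7.

yes: 4→7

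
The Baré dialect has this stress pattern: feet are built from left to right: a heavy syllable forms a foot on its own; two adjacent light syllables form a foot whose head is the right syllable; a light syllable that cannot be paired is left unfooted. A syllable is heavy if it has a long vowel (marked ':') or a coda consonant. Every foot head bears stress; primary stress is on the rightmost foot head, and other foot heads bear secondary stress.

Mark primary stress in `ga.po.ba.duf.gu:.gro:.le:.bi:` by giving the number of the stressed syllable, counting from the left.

8

Weights: 1 ga L, 2 po L, 3 ba L, 4 duf H, 5 gu: H, 6 gro: H, 7 le: H, 8 bi: H.
Parse left to right (heavy = foot alone; LL = one foot; stranded L unfooted): (ga.ˈpo) ba (ˈduf) (ˈgu:) (ˈgro:) (ˈle:) (ˈbi:).
Foot heads: 2, 4, 5, 6, 7, 8.
Primary stress on the rightmost head = syllable 8.
Primary stress: syllable 8 → ga.po.ba.duf.gu:.gro:.le:.ˈbi:.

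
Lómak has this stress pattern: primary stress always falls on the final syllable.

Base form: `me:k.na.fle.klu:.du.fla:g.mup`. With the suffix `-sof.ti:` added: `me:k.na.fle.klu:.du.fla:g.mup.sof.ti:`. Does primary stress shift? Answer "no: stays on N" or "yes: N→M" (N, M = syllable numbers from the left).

Base `me:k.na.fle.klu:.du.fla:g.mup` (7 syllables):
  The word has 7 syllables; the final syllable is syllable 7 (mup).
  → primary stress on syllable 7.
Suffixed `me:k.na.fle.klu:.du.fla:g.mup.sof.ti:` (9 syllables):
  The word has 9 syllables; the final syllable is syllable 9 (ti:).
  → primary stress on syllable 9.

yes: 7→9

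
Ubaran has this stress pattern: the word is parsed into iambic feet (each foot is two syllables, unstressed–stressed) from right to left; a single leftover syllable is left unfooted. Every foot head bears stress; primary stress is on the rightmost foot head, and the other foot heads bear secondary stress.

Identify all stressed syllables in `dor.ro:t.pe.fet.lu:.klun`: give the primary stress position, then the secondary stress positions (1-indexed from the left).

primary 6, secondary 2, 4

Parse right to left into iambic (σˈσ) feet: (dor.ˈro:t) (pe.ˈfet) (lu:.ˈklun).
Foot heads (stressed positions): 2, 4, 6.
End Rule Rightmost: primary stress on the rightmost head = syllable 6.
Secondary stress on 2, 4: dor.ˌro:t.pe.ˌfet.lu:.ˈklun.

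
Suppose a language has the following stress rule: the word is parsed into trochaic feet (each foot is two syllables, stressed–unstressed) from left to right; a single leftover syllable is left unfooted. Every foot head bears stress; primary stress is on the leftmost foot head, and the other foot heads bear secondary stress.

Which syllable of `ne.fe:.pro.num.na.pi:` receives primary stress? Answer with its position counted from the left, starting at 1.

Parse left to right into trochaic (ˈσσ) feet: (ˈne.fe:) (ˈpro.num) (ˈna.pi:).
Foot heads (stressed positions): 1, 3, 5.
End Rule Leftmost: primary stress on the leftmost head = syllable 1.
Primary stress: syllable 1 → ˈne.fe:.pro.num.na.pi:.

1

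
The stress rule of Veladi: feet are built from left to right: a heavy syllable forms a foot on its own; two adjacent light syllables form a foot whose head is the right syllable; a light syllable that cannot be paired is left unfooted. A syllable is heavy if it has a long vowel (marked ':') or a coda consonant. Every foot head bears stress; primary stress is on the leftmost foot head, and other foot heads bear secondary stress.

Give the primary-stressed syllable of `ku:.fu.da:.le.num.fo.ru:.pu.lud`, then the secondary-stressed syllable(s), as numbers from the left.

primary 1, secondary 3, 5, 7, 9

Weights: 1 ku: H, 2 fu L, 3 da: H, 4 le L, 5 num H, 6 fo L, 7 ru: H, 8 pu L, 9 lud H.
Parse left to right (heavy = foot alone; LL = one foot; stranded L unfooted): (ˈku:) fu (ˈda:) le (ˈnum) fo (ˈru:) pu (ˈlud).
Foot heads: 1, 3, 5, 7, 9.
Primary stress on the leftmost head = syllable 1.
Secondary stress on 3, 5, 7, 9: ˈku:.fu.ˌda:.le.ˌnum.fo.ˌru:.pu.ˌlud.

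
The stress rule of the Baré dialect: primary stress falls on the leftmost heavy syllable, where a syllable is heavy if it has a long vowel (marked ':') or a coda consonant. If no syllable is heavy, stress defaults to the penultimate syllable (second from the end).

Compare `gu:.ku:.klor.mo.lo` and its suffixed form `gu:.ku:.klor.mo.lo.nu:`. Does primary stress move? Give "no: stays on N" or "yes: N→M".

no: stays on 1

Base `gu:.ku:.klor.mo.lo` (5 syllables):
  Weights: 1 gu: H, 2 ku: H, 3 klor H, 4 mo L, 5 lo L.
  Heavy syllables in the domain: 1, 2, 3. The leftmost is syllable 1 (gu:).
  → primary stress on syllable 1.
Suffixed `gu:.ku:.klor.mo.lo.nu:` (6 syllables):
  Weights: 1 gu: H, 2 ku: H, 3 klor H, 4 mo L, 5 lo L, 6 nu: H.
  Heavy syllables in the domain: 1, 2, 3, 6. The leftmost is syllable 1 (gu:).
  → primary stress on syllable 1.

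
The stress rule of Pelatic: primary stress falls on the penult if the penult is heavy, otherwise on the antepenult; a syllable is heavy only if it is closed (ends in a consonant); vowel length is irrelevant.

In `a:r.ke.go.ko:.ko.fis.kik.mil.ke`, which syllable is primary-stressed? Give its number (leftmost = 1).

Weights: 7 kik H, 8 mil H, 9 ke L.
The penult (syllable 8, mil) is heavy, so it takes stress.
Primary stress: syllable 8 → a:r.ke.go.ko:.ko.fis.kik.ˈmil.ke.

8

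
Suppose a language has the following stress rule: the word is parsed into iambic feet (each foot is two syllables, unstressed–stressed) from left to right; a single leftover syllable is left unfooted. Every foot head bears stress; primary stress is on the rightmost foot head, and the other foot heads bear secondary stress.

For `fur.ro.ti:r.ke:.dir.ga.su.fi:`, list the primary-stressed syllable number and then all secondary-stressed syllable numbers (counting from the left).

primary 8, secondary 2, 4, 6

Parse left to right into iambic (σˈσ) feet: (fur.ˈro) (ti:r.ˈke:) (dir.ˈga) (su.ˈfi:).
Foot heads (stressed positions): 2, 4, 6, 8.
End Rule Rightmost: primary stress on the rightmost head = syllable 8.
Secondary stress on 2, 4, 6: fur.ˌro.ti:r.ˌke:.dir.ˌga.su.ˈfi:.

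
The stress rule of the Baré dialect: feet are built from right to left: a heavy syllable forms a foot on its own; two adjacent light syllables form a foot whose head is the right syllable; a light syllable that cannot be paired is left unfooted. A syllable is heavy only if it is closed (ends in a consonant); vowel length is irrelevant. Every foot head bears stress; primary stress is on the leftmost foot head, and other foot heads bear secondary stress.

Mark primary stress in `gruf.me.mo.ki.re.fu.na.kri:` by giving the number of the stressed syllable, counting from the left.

Weights: 1 gruf H, 2 me L, 3 mo L, 4 ki L, 5 re L, 6 fu L, 7 na L, 8 kri: L.
Parse right to left (heavy = foot alone; LL = one foot; stranded L unfooted): (ˈgruf) me (mo.ˈki) (re.ˈfu) (na.ˈkri:).
Foot heads: 1, 4, 6, 8.
Primary stress on the leftmost head = syllable 1.
Primary stress: syllable 1 → ˈgruf.me.mo.ki.re.fu.na.kri:.

1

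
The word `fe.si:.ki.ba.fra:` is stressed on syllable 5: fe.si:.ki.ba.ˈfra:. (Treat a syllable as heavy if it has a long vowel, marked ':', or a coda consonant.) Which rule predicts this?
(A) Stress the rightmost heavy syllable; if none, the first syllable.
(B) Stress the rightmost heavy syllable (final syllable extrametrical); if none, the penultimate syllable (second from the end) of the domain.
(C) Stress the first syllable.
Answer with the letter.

A

Rule A → syllable 5 ✓.
Rule B → syllable 2 (observed: 5).
Rule C → syllable 1 (observed: 5).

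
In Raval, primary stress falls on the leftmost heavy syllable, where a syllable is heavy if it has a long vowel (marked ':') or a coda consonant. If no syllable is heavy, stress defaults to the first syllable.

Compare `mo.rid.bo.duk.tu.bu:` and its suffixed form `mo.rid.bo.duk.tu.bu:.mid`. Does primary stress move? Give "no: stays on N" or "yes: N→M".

no: stays on 2

Base `mo.rid.bo.duk.tu.bu:` (6 syllables):
  Weights: 1 mo L, 2 rid H, 3 bo L, 4 duk H, 5 tu L, 6 bu: H.
  Heavy syllables in the domain: 2, 4, 6. The leftmost is syllable 2 (rid).
  → primary stress on syllable 2.
Suffixed `mo.rid.bo.duk.tu.bu:.mid` (7 syllables):
  Weights: 1 mo L, 2 rid H, 3 bo L, 4 duk H, 5 tu L, 6 bu: H, 7 mid H.
  Heavy syllables in the domain: 2, 4, 6, 7. The leftmost is syllable 2 (rid).
  → primary stress on syllable 2.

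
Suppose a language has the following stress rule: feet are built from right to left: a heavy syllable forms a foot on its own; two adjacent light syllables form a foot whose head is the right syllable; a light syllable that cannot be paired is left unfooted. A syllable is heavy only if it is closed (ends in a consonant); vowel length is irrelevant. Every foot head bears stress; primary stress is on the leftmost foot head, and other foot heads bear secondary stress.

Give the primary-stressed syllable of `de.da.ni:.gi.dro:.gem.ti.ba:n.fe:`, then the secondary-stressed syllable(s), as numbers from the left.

primary 3, secondary 5, 6, 8

Weights: 1 de L, 2 da L, 3 ni: L, 4 gi L, 5 dro: L, 6 gem H, 7 ti L, 8 ba:n H, 9 fe: L.
Parse right to left (heavy = foot alone; LL = one foot; stranded L unfooted): de (da.ˈni:) (gi.ˈdro:) (ˈgem) ti (ˈba:n) fe:.
Foot heads: 3, 5, 6, 8.
Primary stress on the leftmost head = syllable 3.
Secondary stress on 5, 6, 8: de.da.ˈni:.gi.ˌdro:.ˌgem.ti.ˌba:n.fe:.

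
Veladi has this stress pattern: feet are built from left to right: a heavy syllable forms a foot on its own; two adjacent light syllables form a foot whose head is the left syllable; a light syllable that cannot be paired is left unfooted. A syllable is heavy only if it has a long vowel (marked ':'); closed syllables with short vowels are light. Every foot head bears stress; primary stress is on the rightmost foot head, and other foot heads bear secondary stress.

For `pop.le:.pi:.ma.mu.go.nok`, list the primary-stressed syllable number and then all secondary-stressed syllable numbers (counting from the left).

primary 6, secondary 2, 3, 4

Weights: 1 pop L, 2 le: H, 3 pi: H, 4 ma L, 5 mu L, 6 go L, 7 nok L.
Parse left to right (heavy = foot alone; LL = one foot; stranded L unfooted): pop (ˈle:) (ˈpi:) (ˈma.mu) (ˈgo.nok).
Foot heads: 2, 3, 4, 6.
Primary stress on the rightmost head = syllable 6.
Secondary stress on 2, 3, 4: pop.ˌle:.ˌpi:.ˌma.mu.ˈgo.nok.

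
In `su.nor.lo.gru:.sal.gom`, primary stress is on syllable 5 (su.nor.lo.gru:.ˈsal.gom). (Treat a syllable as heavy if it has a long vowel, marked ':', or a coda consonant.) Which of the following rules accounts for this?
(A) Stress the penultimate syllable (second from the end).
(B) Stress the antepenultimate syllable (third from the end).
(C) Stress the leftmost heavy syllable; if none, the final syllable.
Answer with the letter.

Rule A → syllable 5 ✓.
Rule B → syllable 4 (observed: 5).
Rule C → syllable 2 (observed: 5).

A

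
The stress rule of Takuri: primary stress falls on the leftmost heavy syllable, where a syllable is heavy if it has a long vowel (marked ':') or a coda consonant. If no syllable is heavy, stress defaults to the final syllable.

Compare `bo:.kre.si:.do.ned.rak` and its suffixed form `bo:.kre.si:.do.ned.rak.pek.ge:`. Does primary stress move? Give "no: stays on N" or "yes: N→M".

Base `bo:.kre.si:.do.ned.rak` (6 syllables):
  Weights: 1 bo: H, 2 kre L, 3 si: H, 4 do L, 5 ned H, 6 rak H.
  Heavy syllables in the domain: 1, 3, 5, 6. The leftmost is syllable 1 (bo:).
  → primary stress on syllable 1.
Suffixed `bo:.kre.si:.do.ned.rak.pek.ge:` (8 syllables):
  Weights: 1 bo: H, 2 kre L, 3 si: H, 4 do L, 5 ned H, 6 rak H, 7 pek H, 8 ge: H.
  Heavy syllables in the domain: 1, 3, 5, 6, 7, 8. The leftmost is syllable 1 (bo:).
  → primary stress on syllable 1.

no: stays on 1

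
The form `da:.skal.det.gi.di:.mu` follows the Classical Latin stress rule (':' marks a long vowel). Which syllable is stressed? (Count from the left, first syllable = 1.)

5

Classical Latin: stress the penult if heavy (long vowel or closed), else the antepenult.
Weights: 4 gi L, 5 di: H, 6 mu L.
The penult (syllable 5, di:) is heavy, so it takes stress.
Stress on syllable 5: da:.skal.det.gi.ˈdi:.mu.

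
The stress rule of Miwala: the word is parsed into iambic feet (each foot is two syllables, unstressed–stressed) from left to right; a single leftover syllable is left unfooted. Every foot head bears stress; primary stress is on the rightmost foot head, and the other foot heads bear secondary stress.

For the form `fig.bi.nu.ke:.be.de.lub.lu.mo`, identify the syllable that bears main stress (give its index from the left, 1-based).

8

Parse left to right into iambic (σˈσ) feet: (fig.ˈbi) (nu.ˈke:) (be.ˈde) (lub.ˈlu) mo. Syllable 9 is left unfooted.
Foot heads (stressed positions): 2, 4, 6, 8.
End Rule Rightmost: primary stress on the rightmost head = syllable 8.
Primary stress: syllable 8 → fig.bi.nu.ke:.be.de.lub.ˈlu.mo.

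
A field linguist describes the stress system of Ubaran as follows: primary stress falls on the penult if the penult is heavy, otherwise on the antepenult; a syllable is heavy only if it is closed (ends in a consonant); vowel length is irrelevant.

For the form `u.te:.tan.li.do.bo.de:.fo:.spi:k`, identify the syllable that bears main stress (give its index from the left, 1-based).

Weights: 7 de: L, 8 fo: L, 9 spi:k H.
The penult (syllable 8, fo:) is light, so stress falls on the antepenult (syllable 7, de:).
Primary stress: syllable 7 → u.te:.tan.li.do.bo.ˈde:.fo:.spi:k.

7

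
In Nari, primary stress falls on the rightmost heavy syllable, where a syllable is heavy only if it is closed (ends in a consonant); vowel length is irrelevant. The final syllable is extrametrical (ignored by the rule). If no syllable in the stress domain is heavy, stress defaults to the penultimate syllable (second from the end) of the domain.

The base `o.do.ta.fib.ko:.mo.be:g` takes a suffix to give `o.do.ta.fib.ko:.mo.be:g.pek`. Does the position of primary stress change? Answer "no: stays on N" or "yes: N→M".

yes: 4→7

Base `o.do.ta.fib.ko:.mo.be:g` (7 syllables):
  The final syllable (7, be:g) is extrametrical; the stress domain is syllables 1–6.
  Weights: 1 o L, 2 do L, 3 ta L, 4 fib H, 5 ko: L, 6 mo L.
  Heavy syllables in the domain: 4. The rightmost is syllable 4 (fib).
  → primary stress on syllable 4.
Suffixed `o.do.ta.fib.ko:.mo.be:g.pek` (8 syllables):
  The final syllable (8, pek) is extrametrical; the stress domain is syllables 1–7.
  Weights: 1 o L, 2 do L, 3 ta L, 4 fib H, 5 ko: L, 6 mo L, 7 be:g H.
  Heavy syllables in the domain: 4, 7. The rightmost is syllable 7 (be:g).
  → primary stress on syllable 7.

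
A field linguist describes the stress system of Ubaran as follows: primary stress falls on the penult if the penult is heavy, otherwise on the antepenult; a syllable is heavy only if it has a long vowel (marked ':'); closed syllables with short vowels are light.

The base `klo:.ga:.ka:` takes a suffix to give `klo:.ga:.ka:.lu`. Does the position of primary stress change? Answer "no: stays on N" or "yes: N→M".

yes: 2→3

Base `klo:.ga:.ka:` (3 syllables):
  Weights: 1 klo: H, 2 ga: H, 3 ka: H.
  The penult (syllable 2, ga:) is heavy, so it takes stress.
  → primary stress on syllable 2.
Suffixed `klo:.ga:.ka:.lu` (4 syllables):
  Weights: 2 ga: H, 3 ka: H, 4 lu L.
  The penult (syllable 3, ka:) is heavy, so it takes stress.
  → primary stress on syllable 3.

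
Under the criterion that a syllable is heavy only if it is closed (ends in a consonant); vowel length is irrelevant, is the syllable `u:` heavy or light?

light

`u:`: long vowel, open (no coda). Open (no coda) → light.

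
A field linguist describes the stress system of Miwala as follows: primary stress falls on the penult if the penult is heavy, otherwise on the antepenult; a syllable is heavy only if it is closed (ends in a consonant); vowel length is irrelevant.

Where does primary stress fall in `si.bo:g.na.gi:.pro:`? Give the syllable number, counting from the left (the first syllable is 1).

3

Weights: 3 na L, 4 gi: L, 5 pro: L.
The penult (syllable 4, gi:) is light, so stress falls on the antepenult (syllable 3, na).
Primary stress: syllable 3 → si.bo:g.ˈna.gi:.pro:.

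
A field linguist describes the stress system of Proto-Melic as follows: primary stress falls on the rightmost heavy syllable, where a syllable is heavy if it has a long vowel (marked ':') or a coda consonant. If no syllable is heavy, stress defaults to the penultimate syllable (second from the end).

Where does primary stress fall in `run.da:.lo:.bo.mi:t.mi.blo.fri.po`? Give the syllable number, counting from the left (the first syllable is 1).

5

Weights: 1 run H, 2 da: H, 3 lo: H, 4 bo L, 5 mi:t H, 6 mi L, 7 blo L, 8 fri L, 9 po L.
Heavy syllables in the domain: 1, 2, 3, 5. The rightmost is syllable 5 (mi:t).
Primary stress: syllable 5 → run.da:.lo:.bo.ˈmi:t.mi.blo.fri.po.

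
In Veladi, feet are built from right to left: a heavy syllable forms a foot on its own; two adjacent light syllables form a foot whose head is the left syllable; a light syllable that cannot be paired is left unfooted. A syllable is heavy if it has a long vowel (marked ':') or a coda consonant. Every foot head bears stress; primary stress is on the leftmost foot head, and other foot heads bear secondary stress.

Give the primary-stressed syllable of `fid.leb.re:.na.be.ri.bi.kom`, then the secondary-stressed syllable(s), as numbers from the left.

primary 1, secondary 2, 3, 4, 6, 8

Weights: 1 fid H, 2 leb H, 3 re: H, 4 na L, 5 be L, 6 ri L, 7 bi L, 8 kom H.
Parse right to left (heavy = foot alone; LL = one foot; stranded L unfooted): (ˈfid) (ˈleb) (ˈre:) (ˈna.be) (ˈri.bi) (ˈkom).
Foot heads: 1, 2, 3, 4, 6, 8.
Primary stress on the leftmost head = syllable 1.
Secondary stress on 2, 3, 4, 6, 8: ˈfid.ˌleb.ˌre:.ˌna.be.ˌri.bi.ˌkom.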